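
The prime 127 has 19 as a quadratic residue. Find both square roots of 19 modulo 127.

Since 127 ≡ 3 (mod 4), a square root of 19 is 19^((127+1)/4) = 19^32 mod 127.
Repeated squaring: 19^2≡107, 19^4≡19, 19^8≡107, 19^16≡19, 19^32≡107 (mod 127).
19^32 = 19^(32) ≡ 107 (mod 127).
Check: 107² = 11449 ≡ 19 (mod 127). The two roots are 20 and 107.

20, 107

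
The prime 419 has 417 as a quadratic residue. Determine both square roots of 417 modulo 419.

96, 323

Since 419 ≡ 3 (mod 4), a square root of 417 is 417^((419+1)/4) = 417^105 mod 419.
Repeated squaring: 417^2≡4, 417^4≡16, 417^8≡256, 417^16≡172, 417^32≡254, 417^64≡409 (mod 419).
417^105 = 417^(64+32+8+1) ≡ 323 (mod 419).
Check: 323² = 104329 ≡ 417 (mod 419). The two roots are 96 and 323.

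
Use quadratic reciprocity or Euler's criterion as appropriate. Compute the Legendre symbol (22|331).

1

Pull out 2: since 331 ≡ 3 (mod 8), (2/331) = -1.
Reciprocity: 11 ≡ 3 and 331 ≡ 3 (mod 4), so (11/331) = −(331/11).
Reduce top mod 11: now compute (1/11).
Reached (1/11) = 1. Collecting the sign flips along the way, the symbol is +1.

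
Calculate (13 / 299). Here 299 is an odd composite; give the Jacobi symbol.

Reciprocity: 13 ≡ 1 and 299 ≡ 3 (mod 4), so (13/299) = +(299/13).
Reduce top mod 13: now compute (0/13).
Top reduces to 0: gcd > 1, so the symbol is 0.

0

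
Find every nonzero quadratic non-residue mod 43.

2 3 5 7 8 12 18 19 20 22 26 27 28 29 30 32 33 34 37 39 42

Square k = 1,…,21 (k and 43−k give the same square):
1²=1, 2²=4, 3²=9, 4²=16, 5²=25, 6²=36, 7²≡6, 8²≡21, 9²≡38, 10²≡14, 11²≡35, 12²≡15, 13²≡40, 14²≡24, 15²≡10, 16²≡41, 17²≡31, 18²≡23, 19²≡17, 20²≡13, 21²≡11 (mod 43).
The residues are {1, 4, 6, 9, 10, 11, 13, 14, 15, 16, 17, 21, 23, 24, 25, 31, 35, 36, 38, 40, 41}; the non-residues are the remaining 21 nonzero classes.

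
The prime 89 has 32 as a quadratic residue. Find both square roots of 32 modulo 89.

11, 78

89 ≡ 1 (mod 4), so we find a root by search.
Trying successive values, 11² = 121 ≡ 32 (mod 89). The other root is 89 − 11 = 78.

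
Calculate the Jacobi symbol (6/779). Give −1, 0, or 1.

Pull out 2: since 779 ≡ 3 (mod 8), (2/779) = -1.
Reciprocity: 3 ≡ 3 and 779 ≡ 3 (mod 4), so (3/779) = −(779/3).
Reduce top mod 3: now compute (2/3).
Pull out 2: since 3 ≡ 3 (mod 8), (2/3) = -1.
Reached (1/3) = 1. Collecting the sign flips along the way, the symbol is -1.

-1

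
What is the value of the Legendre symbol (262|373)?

1

Pull out 2: since 373 ≡ 5 (mod 8), (2/373) = -1.
Reciprocity: 131 ≡ 3 and 373 ≡ 1 (mod 4), so (131/373) = +(373/131).
Reduce top mod 131: now compute (111/131).
Reciprocity: 111 ≡ 3 and 131 ≡ 3 (mod 4), so (111/131) = −(131/111).
Reduce top mod 111: now compute (20/111).
Pull out 2^2: since 111 ≡ 7 (mod 8), (2/111) = +1, so (2/111)^2 = +1.
Reciprocity: 5 ≡ 1 and 111 ≡ 3 (mod 4), so (5/111) = +(111/5).
Reduce top mod 5: now compute (1/5).
Reached (1/5) = 1. Collecting the sign flips along the way, the symbol is +1.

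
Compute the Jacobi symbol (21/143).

Reciprocity: 21 ≡ 1 and 143 ≡ 3 (mod 4), so (21/143) = +(143/21).
Reduce top mod 21: now compute (17/21).
Reciprocity: 17 ≡ 1 and 21 ≡ 1 (mod 4), so (17/21) = +(21/17).
Reduce top mod 17: now compute (4/17).
Pull out 2^2: since 17 ≡ 1 (mod 8), (2/17) = +1, so (2/17)^2 = +1.
Reached (1/17) = 1. Collecting the sign flips along the way, the symbol is +1.

1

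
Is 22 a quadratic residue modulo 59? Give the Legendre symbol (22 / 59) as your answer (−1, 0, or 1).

Euler's criterion: (22/59) ≡ 22^29 (mod 59).
22^2 ≡ 12 (mod 59)
22^4 ≡ 26 (mod 59)
22^8 ≡ 27 (mod 59)
22^16 ≡ 21 (mod 59)
22^29 = 22^(16+8+4+1) ≡ 1 (mod 59).
Result is 1, so (22/59) = 1.

1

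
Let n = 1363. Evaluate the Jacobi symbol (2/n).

-1

Pull out 2: since 1363 ≡ 3 (mod 8), (2/1363) = -1.
Reached (1/1363) = 1. Collecting the sign flips along the way, the symbol is -1.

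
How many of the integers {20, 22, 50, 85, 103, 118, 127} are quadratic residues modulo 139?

(20/139) = +1 → QR.
(22/139) = -1 → non-residue.
(50/139) = -1 → non-residue.
(85/139) = -1 → non-residue.
(103/139) = -1 → non-residue.
(118/139) = +1 → QR.
(127/139) = +1 → QR.
Total quadratic residues among the 7: 3.

3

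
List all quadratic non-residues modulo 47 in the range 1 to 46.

Square k = 1,…,23 (k and 47−k give the same square):
1²=1, 2²=4, 3²=9, 4²=16, 5²=25, 6²=36, 7²≡2, 8²≡17, 9²≡34, 10²≡6, 11²≡27, 12²≡3, 13²≡28, 14²≡8, 15²≡37, 16²≡21, 17²≡7, 18²≡42, 19²≡32, 20²≡24, 21²≡18, 22²≡14, 23²≡12 (mod 47).
The residues are {1, 2, 3, 4, 6, 7, 8, 9, 12, 14, 16, 17, 18, 21, 24, 25, 27, 28, 32, 34, 36, 37, 42}; the non-residues are the remaining 23 nonzero classes.

5 10 11 13 15 19 20 22 23 26 29 30 31 33 35 38 39 40 41 43 44 45 46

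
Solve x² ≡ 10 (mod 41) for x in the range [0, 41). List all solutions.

16, 25

41 ≡ 1 (mod 4), so we find a root by search.
Trying successive values, 16² = 256 ≡ 10 (mod 41). The other root is 41 − 16 = 25.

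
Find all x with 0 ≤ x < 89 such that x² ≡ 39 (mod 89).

22, 67

89 ≡ 1 (mod 4), so we find a root by search.
Trying successive values, 22² = 484 ≡ 39 (mod 89). The other root is 89 − 22 = 67.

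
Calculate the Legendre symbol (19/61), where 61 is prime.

Euler's criterion: (19/61) ≡ 19^30 (mod 61).
19^2 ≡ 56 (mod 61)
19^4 ≡ 25 (mod 61)
19^8 ≡ 15 (mod 61)
19^16 ≡ 42 (mod 61)
19^30 = 19^(16+8+4+2) ≡ 1 (mod 61).
Result is 1, so (19/61) = 1.

1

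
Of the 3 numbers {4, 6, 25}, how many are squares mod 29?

3

(4/29) = +1 → QR.
(6/29) = +1 → QR.
(25/29) = +1 → QR.
Total quadratic residues among the 3: 3.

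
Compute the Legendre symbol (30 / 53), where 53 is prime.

Pull out 2: since 53 ≡ 5 (mod 8), (2/53) = -1.
Reciprocity: 15 ≡ 3 and 53 ≡ 1 (mod 4), so (15/53) = +(53/15).
Reduce top mod 15: now compute (8/15).
Pull out 2^3: since 15 ≡ 7 (mod 8), (2/15) = +1, so (2/15)^3 = +1.
Reached (1/15) = 1. Collecting the sign flips along the way, the symbol is -1.

-1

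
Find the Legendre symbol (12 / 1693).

Pull out 2^2: since 1693 ≡ 5 (mod 8), (2/1693) = -1, so (2/1693)^2 = +1.
Reciprocity: 3 ≡ 3 and 1693 ≡ 1 (mod 4), so (3/1693) = +(1693/3).
Reduce top mod 3: now compute (1/3).
Reached (1/3) = 1. Collecting the sign flips along the way, the symbol is +1.

1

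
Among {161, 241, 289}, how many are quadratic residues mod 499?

(161/499) = +1 → QR.
(241/499) = -1 → non-residue.
(289/499) = +1 → QR.
Total quadratic residues among the 3: 2.

2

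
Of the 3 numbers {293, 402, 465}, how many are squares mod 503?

3

(293/503) = +1 → QR.
(402/503) = +1 → QR.
(465/503) = +1 → QR.
Total quadratic residues among the 3: 3.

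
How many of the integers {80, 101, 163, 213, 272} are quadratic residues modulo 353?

(80/353) = -1 → non-residue.
(101/353) = -1 → non-residue.
(163/353) = -1 → non-residue.
(213/353) = +1 → QR.
(272/353) = +1 → QR.
Total quadratic residues among the 5: 2.

2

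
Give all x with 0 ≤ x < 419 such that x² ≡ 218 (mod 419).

78, 341

Since 419 ≡ 3 (mod 4), a square root of 218 is 218^((419+1)/4) = 218^105 mod 419.
Repeated squaring: 218^2≡177, 218^4≡323, 218^8≡417, 218^16≡4, 218^32≡16, 218^64≡256 (mod 419).
218^105 = 218^(64+32+8+1) ≡ 341 (mod 419).
Check: 341² = 116281 ≡ 218 (mod 419). The two roots are 78 and 341.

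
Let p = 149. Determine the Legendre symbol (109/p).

Reciprocity: 109 ≡ 1 and 149 ≡ 1 (mod 4), so (109/149) = +(149/109).
Reduce top mod 109: now compute (40/109).
Pull out 2^3: since 109 ≡ 5 (mod 8), (2/109) = -1, so (2/109)^3 = -1.
Reciprocity: 5 ≡ 1 and 109 ≡ 1 (mod 4), so (5/109) = +(109/5).
Reduce top mod 5: now compute (4/5).
Pull out 2^2: since 5 ≡ 5 (mod 8), (2/5) = -1, so (2/5)^2 = +1.
Reached (1/5) = 1. Collecting the sign flips along the way, the symbol is -1.

-1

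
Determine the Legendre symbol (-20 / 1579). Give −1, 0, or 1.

First reduce: -20 ≡ 1559 (mod 1579).
Reciprocity: 1559 ≡ 3 and 1579 ≡ 3 (mod 4), so (1559/1579) = −(1579/1559).
Reduce top mod 1559: now compute (20/1559).
Pull out 2^2: since 1559 ≡ 7 (mod 8), (2/1559) = +1, so (2/1559)^2 = +1.
Reciprocity: 5 ≡ 1 and 1559 ≡ 3 (mod 4), so (5/1559) = +(1559/5).
Reduce top mod 5: now compute (4/5).
Pull out 2^2: since 5 ≡ 5 (mod 8), (2/5) = -1, so (2/5)^2 = +1.
Reached (1/5) = 1. Collecting the sign flips along the way, the symbol is -1.

-1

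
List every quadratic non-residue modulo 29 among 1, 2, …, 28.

2, 3, 8, 10, 11, 12, 14, 15, 17, 18, 19, 21, 26, 27

Square k = 1,…,14 (k and 29−k give the same square):
1²=1, 2²=4, 3²=9, 4²=16, 5²=25, 6²≡7, 7²≡20, 8²≡6, 9²≡23, 10²≡13, 11²≡5, 12²≡28, 13²≡24, 14²≡22 (mod 29).
The residues are {1, 4, 5, 6, 7, 9, 13, 16, 20, 22, 23, 24, 25, 28}; the non-residues are the remaining 14 nonzero classes.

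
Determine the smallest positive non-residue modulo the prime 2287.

3

(2/2287) = +1, so 2 is a residue.
(3/2287) = −1, so 3 is the smallest positive non-residue mod 2287.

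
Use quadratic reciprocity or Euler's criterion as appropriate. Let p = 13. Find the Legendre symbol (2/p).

-1

Euler's criterion: (2/13) ≡ 2^6 (mod 13).
2^2 ≡ 4 (mod 13)
2^4 ≡ 3 (mod 13)
2^6 = 2^(4+2) ≡ 12 (mod 13).
Result is 12 ≡ −1, so (2/13) = −1.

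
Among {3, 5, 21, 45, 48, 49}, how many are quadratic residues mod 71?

(3/71) = +1 → QR.
(5/71) = +1 → QR.
(21/71) = -1 → non-residue.
(45/71) = +1 → QR.
(48/71) = +1 → QR.
(49/71) = +1 → QR.
Total quadratic residues among the 6: 5.

5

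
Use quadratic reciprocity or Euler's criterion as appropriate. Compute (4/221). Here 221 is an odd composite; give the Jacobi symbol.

1

Pull out 2^2: since 221 ≡ 5 (mod 8), (2/221) = -1, so (2/221)^2 = +1.
Reached (1/221) = 1. Collecting the sign flips along the way, the symbol is +1.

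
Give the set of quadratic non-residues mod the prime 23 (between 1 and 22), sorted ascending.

Square k = 1,…,11 (k and 23−k give the same square):
1²=1, 2²=4, 3²=9, 4²=16, 5²≡2, 6²≡13, 7²≡3, 8²≡18, 9²≡12, 10²≡8, 11²≡6 (mod 23).
The residues are {1, 2, 3, 4, 6, 8, 9, 12, 13, 16, 18}; the non-residues are the remaining 11 nonzero classes.

5 7 10 11 14 15 17 19 20 21 22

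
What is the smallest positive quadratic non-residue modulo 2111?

(2/2111) = +1, so 2 is a residue.
(3/2111) = +1, so 3 is a residue.
(4/2111) = +1, so 4 is a residue.
(5/2111) = +1, so 5 is a residue.
(6/2111) = +1, so 6 is a residue.
(7/2111) = −1, so 7 is the smallest positive non-residue mod 2111.

7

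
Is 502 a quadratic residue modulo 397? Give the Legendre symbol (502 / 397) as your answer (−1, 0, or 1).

First reduce: 502 ≡ 105 (mod 397).
Reciprocity: 105 ≡ 1 and 397 ≡ 1 (mod 4), so (105/397) = +(397/105).
Reduce top mod 105: now compute (82/105).
Pull out 2: since 105 ≡ 1 (mod 8), (2/105) = +1.
Reciprocity: 41 ≡ 1 and 105 ≡ 1 (mod 4), so (41/105) = +(105/41).
Reduce top mod 41: now compute (23/41).
Reciprocity: 23 ≡ 3 and 41 ≡ 1 (mod 4), so (23/41) = +(41/23).
Reduce top mod 23: now compute (18/23).
Pull out 2: since 23 ≡ 7 (mod 8), (2/23) = +1.
Reciprocity: 9 ≡ 1 and 23 ≡ 3 (mod 4), so (9/23) = +(23/9).
Reduce top mod 9: now compute (5/9).
Reciprocity: 5 ≡ 1 and 9 ≡ 1 (mod 4), so (5/9) = +(9/5).
Reduce top mod 5: now compute (4/5).
Pull out 2^2: since 5 ≡ 5 (mod 8), (2/5) = -1, so (2/5)^2 = +1.
Reached (1/5) = 1. Collecting the sign flips along the way, the symbol is +1.

1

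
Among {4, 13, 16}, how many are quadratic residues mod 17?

3

(4/17) = +1 → QR.
(13/17) = +1 → QR.
(16/17) = +1 → QR.
Total quadratic residues among the 3: 3.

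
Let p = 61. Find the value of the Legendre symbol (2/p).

Pull out 2: since 61 ≡ 5 (mod 8), (2/61) = -1.
Reached (1/61) = 1. Collecting the sign flips along the way, the symbol is -1.

-1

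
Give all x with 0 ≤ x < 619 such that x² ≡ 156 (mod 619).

Since 619 ≡ 3 (mod 4), a square root of 156 is 156^((619+1)/4) = 156^155 mod 619.
Repeated squaring: 156^2≡195, 156^4≡266, 156^8≡190, 156^16≡198, 156^32≡207, 156^64≡138, 156^128≡474 (mod 619).
156^155 = 156^(128+16+8+2+1) ≡ 552 (mod 619).
Check: 552² = 304704 ≡ 156 (mod 619). The two roots are 67 and 552.

67, 552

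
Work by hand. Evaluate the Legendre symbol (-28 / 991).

1

Euler's criterion: (-28/991) ≡ 963^495 (mod 991).
963^2 ≡ 784 (mod 991)
963^4 ≡ 236 (mod 991)
963^8 ≡ 200 (mod 991)
963^16 ≡ 360 (mod 991)
963^32 ≡ 770 (mod 991)
963^64 ≡ 282 (mod 991)
963^128 ≡ 244 (mod 991)
963^256 ≡ 76 (mod 991)
963^495 = 963^(256+128+64+32+8+4+2+1) ≡ 1 (mod 991).
Result is 1, so (-28/991) = 1.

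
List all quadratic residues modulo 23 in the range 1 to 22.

1 2 3 4 6 8 9 12 13 16 18

Square k = 1,…,11 (k and 23−k give the same square):
1²=1, 2²=4, 3²=9, 4²=16, 5²≡2, 6²≡13, 7²≡3, 8²≡18, 9²≡12, 10²≡8, 11²≡6 (mod 23).
So the quadratic residues mod 23 are {1, 2, 3, 4, 6, 8, 9, 12, 13, 16, 18}.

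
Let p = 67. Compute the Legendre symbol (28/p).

Pull out 2^2: since 67 ≡ 3 (mod 8), (2/67) = -1, so (2/67)^2 = +1.
Reciprocity: 7 ≡ 3 and 67 ≡ 3 (mod 4), so (7/67) = −(67/7).
Reduce top mod 7: now compute (4/7).
Pull out 2^2: since 7 ≡ 7 (mod 8), (2/7) = +1, so (2/7)^2 = +1.
Reached (1/7) = 1. Collecting the sign flips along the way, the symbol is -1.

-1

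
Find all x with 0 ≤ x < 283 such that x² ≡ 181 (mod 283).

Since 283 ≡ 3 (mod 4), a square root of 181 is 181^((283+1)/4) = 181^71 mod 283.
Repeated squaring: 181^2≡216, 181^4≡244, 181^8≡106, 181^16≡199, 181^32≡264, 181^64≡78 (mod 283).
181^71 = 181^(64+4+2+1) ≡ 152 (mod 283).
Check: 152² = 23104 ≡ 181 (mod 283). The two roots are 131 and 152.

131, 152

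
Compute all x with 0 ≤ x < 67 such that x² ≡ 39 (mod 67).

21, 46

Since 67 ≡ 3 (mod 4), a square root of 39 is 39^((67+1)/4) = 39^17 mod 67.
Repeated squaring: 39^2≡47, 39^4≡65, 39^8≡4, 39^16≡16 (mod 67).
39^17 = 39^(16+1) ≡ 21 (mod 67).
Check: 21² = 441 ≡ 39 (mod 67). The two roots are 21 and 46.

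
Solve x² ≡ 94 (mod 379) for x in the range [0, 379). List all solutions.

138, 241

Since 379 ≡ 3 (mod 4), a square root of 94 is 94^((379+1)/4) = 94^95 mod 379.
Repeated squaring: 94^2≡119, 94^4≡138, 94^8≡94, 94^16≡119, 94^32≡138, 94^64≡94 (mod 379).
94^95 = 94^(64+16+8+4+2+1) ≡ 138 (mod 379).
Check: 138² = 19044 ≡ 94 (mod 379). The two roots are 138 and 241.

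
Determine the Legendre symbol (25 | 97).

1

Reciprocity: 25 ≡ 1 and 97 ≡ 1 (mod 4), so (25/97) = +(97/25).
Reduce top mod 25: now compute (22/25).
Pull out 2: since 25 ≡ 1 (mod 8), (2/25) = +1.
Reciprocity: 11 ≡ 3 and 25 ≡ 1 (mod 4), so (11/25) = +(25/11).
Reduce top mod 11: now compute (3/11).
Reciprocity: 3 ≡ 3 and 11 ≡ 3 (mod 4), so (3/11) = −(11/3).
Reduce top mod 3: now compute (2/3).
Pull out 2: since 3 ≡ 3 (mod 8), (2/3) = -1.
Reached (1/3) = 1. Collecting the sign flips along the way, the symbol is +1.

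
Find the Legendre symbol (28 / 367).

Pull out 2^2: since 367 ≡ 7 (mod 8), (2/367) = +1, so (2/367)^2 = +1.
Reciprocity: 7 ≡ 3 and 367 ≡ 3 (mod 4), so (7/367) = −(367/7).
Reduce top mod 7: now compute (3/7).
Reciprocity: 3 ≡ 3 and 7 ≡ 3 (mod 4), so (3/7) = −(7/3).
Reduce top mod 3: now compute (1/3).
Reached (1/3) = 1. Collecting the sign flips along the way, the symbol is +1.

1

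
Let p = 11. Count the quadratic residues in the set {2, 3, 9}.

2

(2/11) = -1 → non-residue.
(3/11) = +1 → QR.
(9/11) = +1 → QR.
Total quadratic residues among the 3: 2.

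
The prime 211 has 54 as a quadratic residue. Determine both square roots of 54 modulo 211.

73, 138

Since 211 ≡ 3 (mod 4), a square root of 54 is 54^((211+1)/4) = 54^53 mod 211.
Repeated squaring: 54^2≡173, 54^4≡178, 54^8≡34, 54^16≡101, 54^32≡73 (mod 211).
54^53 = 54^(32+16+4+1) ≡ 73 (mod 211).
Check: 73² = 5329 ≡ 54 (mod 211). The two roots are 73 and 138.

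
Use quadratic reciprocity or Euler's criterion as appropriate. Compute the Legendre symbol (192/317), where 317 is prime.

Pull out 2^6: since 317 ≡ 5 (mod 8), (2/317) = -1, so (2/317)^6 = +1.
Reciprocity: 3 ≡ 3 and 317 ≡ 1 (mod 4), so (3/317) = +(317/3).
Reduce top mod 3: now compute (2/3).
Pull out 2: since 3 ≡ 3 (mod 8), (2/3) = -1.
Reached (1/3) = 1. Collecting the sign flips along the way, the symbol is -1.

-1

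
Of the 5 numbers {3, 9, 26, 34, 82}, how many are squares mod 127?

4

(3/127) = -1 → non-residue.
(9/127) = +1 → QR.
(26/127) = +1 → QR.
(34/127) = +1 → QR.
(82/127) = +1 → QR.
Total quadratic residues among the 5: 4.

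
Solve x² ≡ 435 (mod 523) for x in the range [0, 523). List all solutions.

64, 459

Since 523 ≡ 3 (mod 4), a square root of 435 is 435^((523+1)/4) = 435^131 mod 523.
Repeated squaring: 435^2≡422, 435^4≡264, 435^8≡137, 435^16≡464, 435^32≡343, 435^64≡497, 435^128≡153 (mod 523).
435^131 = 435^(128+2+1) ≡ 64 (mod 523).
Check: 64² = 4096 ≡ 435 (mod 523). The two roots are 64 and 459.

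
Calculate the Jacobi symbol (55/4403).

Reciprocity: 55 ≡ 3 and 4403 ≡ 3 (mod 4), so (55/4403) = −(4403/55).
Reduce top mod 55: now compute (3/55).
Reciprocity: 3 ≡ 3 and 55 ≡ 3 (mod 4), so (3/55) = −(55/3).
Reduce top mod 3: now compute (1/3).
Reached (1/3) = 1. Collecting the sign flips along the way, the symbol is +1.

1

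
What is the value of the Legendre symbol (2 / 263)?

Pull out 2: since 263 ≡ 7 (mod 8), (2/263) = +1.
Reached (1/263) = 1. Collecting the sign flips along the way, the symbol is +1.

1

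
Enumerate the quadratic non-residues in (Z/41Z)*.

3,6,7,11,12,13,14,15,17,19,22,24,26,27,28,29,30,34,35,38

Square k = 1,…,20 (k and 41−k give the same square):
1²=1, 2²=4, 3²=9, 4²=16, 5²=25, 6²=36, 7²≡8, 8²≡23, 9²≡40, 10²≡18, 11²≡39, 12²≡21, 13²≡5, 14²≡32, 15²≡20, 16²≡10, 17²≡2, 18²≡37, 19²≡33, 20²≡31 (mod 41).
The residues are {1, 2, 4, 5, 8, 9, 10, 16, 18, 20, 21, 23, 25, 31, 32, 33, 36, 37, 39, 40}; the non-residues are the remaining 20 nonzero classes.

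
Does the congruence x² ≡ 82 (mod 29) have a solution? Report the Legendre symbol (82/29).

Euler's criterion: (82/29) ≡ 24^14 (mod 29).
24^2 ≡ 25 (mod 29)
24^4 ≡ 16 (mod 29)
24^8 ≡ 24 (mod 29)
24^14 = 24^(8+4+2) ≡ 1 (mod 29).
Result is 1, so (82/29) = 1.

1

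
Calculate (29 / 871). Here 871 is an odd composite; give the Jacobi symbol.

1

Reciprocity: 29 ≡ 1 and 871 ≡ 3 (mod 4), so (29/871) = +(871/29).
Reduce top mod 29: now compute (1/29).
Reached (1/29) = 1. Collecting the sign flips along the way, the symbol is +1.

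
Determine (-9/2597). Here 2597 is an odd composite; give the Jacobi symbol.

1

First reduce: -9 ≡ 2588 (mod 2597).
Pull out 2^2: since 2597 ≡ 5 (mod 8), (2/2597) = -1, so (2/2597)^2 = +1.
Reciprocity: 647 ≡ 3 and 2597 ≡ 1 (mod 4), so (647/2597) = +(2597/647).
Reduce top mod 647: now compute (9/647).
Reciprocity: 9 ≡ 1 and 647 ≡ 3 (mod 4), so (9/647) = +(647/9).
Reduce top mod 9: now compute (8/9).
Pull out 2^3: since 9 ≡ 1 (mod 8), (2/9) = +1, so (2/9)^3 = +1.
Reached (1/9) = 1. Collecting the sign flips along the way, the symbol is +1.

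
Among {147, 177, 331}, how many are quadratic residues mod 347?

2

(147/347) = +1 → QR.
(177/347) = +1 → QR.
(331/347) = -1 → non-residue.
Total quadratic residues among the 3: 2.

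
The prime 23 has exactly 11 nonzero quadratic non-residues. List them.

Square k = 1,…,11 (k and 23−k give the same square):
1²=1, 2²=4, 3²=9, 4²=16, 5²≡2, 6²≡13, 7²≡3, 8²≡18, 9²≡12, 10²≡8, 11²≡6 (mod 23).
The residues are {1, 2, 3, 4, 6, 8, 9, 12, 13, 16, 18}; the non-residues are the remaining 11 nonzero classes.

5 7 10 11 14 15 17 19 20 21 22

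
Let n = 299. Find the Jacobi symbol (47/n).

-1

Reciprocity: 47 ≡ 3 and 299 ≡ 3 (mod 4), so (47/299) = −(299/47).
Reduce top mod 47: now compute (17/47).
Reciprocity: 17 ≡ 1 and 47 ≡ 3 (mod 4), so (17/47) = +(47/17).
Reduce top mod 17: now compute (13/17).
Reciprocity: 13 ≡ 1 and 17 ≡ 1 (mod 4), so (13/17) = +(17/13).
Reduce top mod 13: now compute (4/13).
Pull out 2^2: since 13 ≡ 5 (mod 8), (2/13) = -1, so (2/13)^2 = +1.
Reached (1/13) = 1. Collecting the sign flips along the way, the symbol is -1.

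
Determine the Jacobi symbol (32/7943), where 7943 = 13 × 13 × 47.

Pull out 2^5: since 7943 ≡ 7 (mod 8), (2/7943) = +1, so (2/7943)^5 = +1.
Reached (1/7943) = 1. Collecting the sign flips along the way, the symbol is +1.

1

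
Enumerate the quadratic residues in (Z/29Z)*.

Square k = 1,…,14 (k and 29−k give the same square):
1²=1, 2²=4, 3²=9, 4²=16, 5²=25, 6²≡7, 7²≡20, 8²≡6, 9²≡23, 10²≡13, 11²≡5, 12²≡28, 13²≡24, 14²≡22 (mod 29).
So the quadratic residues mod 29 are {1, 4, 5, 6, 7, 9, 13, 16, 20, 22, 23, 24, 25, 28}.

1 4 5 6 7 9 13 16 20 22 23 24 25 28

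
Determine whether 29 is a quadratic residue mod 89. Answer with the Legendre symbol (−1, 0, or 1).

-1

Reciprocity: 29 ≡ 1 and 89 ≡ 1 (mod 4), so (29/89) = +(89/29).
Reduce top mod 29: now compute (2/29).
Pull out 2: since 29 ≡ 5 (mod 8), (2/29) = -1.
Reached (1/29) = 1. Collecting the sign flips along the way, the symbol is -1.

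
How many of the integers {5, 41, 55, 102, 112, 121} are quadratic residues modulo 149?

(5/149) = +1 → QR.
(41/149) = -1 → non-residue.
(55/149) = -1 → non-residue.
(102/149) = +1 → QR.
(112/149) = +1 → QR.
(121/149) = +1 → QR.
Total quadratic residues among the 6: 4.

4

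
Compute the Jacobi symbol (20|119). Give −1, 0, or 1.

Pull out 2^2: since 119 ≡ 7 (mod 8), (2/119) = +1, so (2/119)^2 = +1.
Reciprocity: 5 ≡ 1 and 119 ≡ 3 (mod 4), so (5/119) = +(119/5).
Reduce top mod 5: now compute (4/5).
Pull out 2^2: since 5 ≡ 5 (mod 8), (2/5) = -1, so (2/5)^2 = +1.
Reached (1/5) = 1. Collecting the sign flips along the way, the symbol is +1.

1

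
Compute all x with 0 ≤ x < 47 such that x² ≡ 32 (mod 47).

19, 28

Since 47 ≡ 3 (mod 4), a square root of 32 is 32^((47+1)/4) = 32^12 mod 47.
Repeated squaring: 32^2≡37, 32^4≡6, 32^8≡36 (mod 47).
32^12 = 32^(8+4) ≡ 28 (mod 47).
Check: 28² = 784 ≡ 32 (mod 47). The two roots are 19 and 28.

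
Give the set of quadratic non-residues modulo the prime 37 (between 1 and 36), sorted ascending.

2 5 6 8 13 14 15 17 18 19 20 22 23 24 29 31 32 35

Square k = 1,…,18 (k and 37−k give the same square):
1²=1, 2²=4, 3²=9, 4²=16, 5²=25, 6²=36, 7²≡12, 8²≡27, 9²≡7, 10²≡26, 11²≡10, 12²≡33, 13²≡21, 14²≡11, 15²≡3, 16²≡34, 17²≡30, 18²≡28 (mod 37).
The residues are {1, 3, 4, 7, 9, 10, 11, 12, 16, 21, 25, 26, 27, 28, 30, 33, 34, 36}; the non-residues are the remaining 18 nonzero classes.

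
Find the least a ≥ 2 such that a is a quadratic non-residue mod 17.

(2/17) = +1, so 2 is a residue.
(3/17) = −1, so 3 is the smallest positive non-residue mod 17.

3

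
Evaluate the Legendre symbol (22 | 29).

1

Pull out 2: since 29 ≡ 5 (mod 8), (2/29) = -1.
Reciprocity: 11 ≡ 3 and 29 ≡ 1 (mod 4), so (11/29) = +(29/11).
Reduce top mod 11: now compute (7/11).
Reciprocity: 7 ≡ 3 and 11 ≡ 3 (mod 4), so (7/11) = −(11/7).
Reduce top mod 7: now compute (4/7).
Pull out 2^2: since 7 ≡ 7 (mod 8), (2/7) = +1, so (2/7)^2 = +1.
Reached (1/7) = 1. Collecting the sign flips along the way, the symbol is +1.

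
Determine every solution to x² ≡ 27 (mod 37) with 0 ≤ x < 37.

37 ≡ 1 (mod 4), so we find a root by search.
Trying successive values, 8² = 64 ≡ 27 (mod 37). The other root is 37 − 8 = 29.

8, 29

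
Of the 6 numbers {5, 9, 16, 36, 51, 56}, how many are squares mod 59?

5

(5/59) = +1 → QR.
(9/59) = +1 → QR.
(16/59) = +1 → QR.
(36/59) = +1 → QR.
(51/59) = +1 → QR.
(56/59) = -1 → non-residue.
Total quadratic residues among the 6: 5.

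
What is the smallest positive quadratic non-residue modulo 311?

11

(2/311) = +1, so 2 is a residue.
(3/311) = +1, so 3 is a residue.
(4/311) = +1, so 4 is a residue.
(5/311) = +1, so 5 is a residue.
(6/311) = +1, so 6 is a residue.
(7/311) = +1, so 7 is a residue.
(8/311) = +1, so 8 is a residue.
(9/311) = +1, so 9 is a residue.
(10/311) = +1, so 10 is a residue.
(11/311) = −1, so 11 is the smallest positive non-residue mod 311.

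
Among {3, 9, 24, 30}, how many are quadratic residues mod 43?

2

(3/43) = -1 → non-residue.
(9/43) = +1 → QR.
(24/43) = +1 → QR.
(30/43) = -1 → non-residue.
Total quadratic residues among the 4: 2.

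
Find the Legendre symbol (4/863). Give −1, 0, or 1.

Euler's criterion: (4/863) ≡ 4^431 (mod 863).
4^2 ≡ 16 (mod 863)
4^4 ≡ 256 (mod 863)
4^8 ≡ 811 (mod 863)
4^16 ≡ 115 (mod 863)
4^32 ≡ 280 (mod 863)
4^64 ≡ 730 (mod 863)
4^128 ≡ 429 (mod 863)
4^256 ≡ 222 (mod 863)
4^431 = 4^(256+128+32+8+4+2+1) ≡ 1 (mod 863).
Result is 1, so (4/863) = 1.

1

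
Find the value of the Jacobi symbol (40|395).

Pull out 2^3: since 395 ≡ 3 (mod 8), (2/395) = -1, so (2/395)^3 = -1.
Reciprocity: 5 ≡ 1 and 395 ≡ 3 (mod 4), so (5/395) = +(395/5).
Reduce top mod 5: now compute (0/5).
Top reduces to 0: gcd > 1, so the symbol is 0.

0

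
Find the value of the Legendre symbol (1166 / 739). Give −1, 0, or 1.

1

Euler's criterion: (1166/739) ≡ 427^369 (mod 739).
427^2 ≡ 535 (mod 739)
427^4 ≡ 232 (mod 739)
427^8 ≡ 616 (mod 739)
427^16 ≡ 349 (mod 739)
427^32 ≡ 605 (mod 739)
427^64 ≡ 220 (mod 739)
427^128 ≡ 365 (mod 739)
427^256 ≡ 205 (mod 739)
427^369 = 427^(256+64+32+16+1) ≡ 1 (mod 739).
Result is 1, so (1166/739) = 1.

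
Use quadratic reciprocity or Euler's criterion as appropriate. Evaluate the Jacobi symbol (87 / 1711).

Reciprocity: 87 ≡ 3 and 1711 ≡ 3 (mod 4), so (87/1711) = −(1711/87).
Reduce top mod 87: now compute (58/87).
Pull out 2: since 87 ≡ 7 (mod 8), (2/87) = +1.
Reciprocity: 29 ≡ 1 and 87 ≡ 3 (mod 4), so (29/87) = +(87/29).
Reduce top mod 29: now compute (0/29).
Top reduces to 0: gcd > 1, so the symbol is 0.

0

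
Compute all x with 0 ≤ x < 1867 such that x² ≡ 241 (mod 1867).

Since 1867 ≡ 3 (mod 4), a square root of 241 is 241^((1867+1)/4) = 241^467 mod 1867.
Repeated squaring: 241^2≡204, 241^4≡542, 241^8≡645, 241^16≡1551, 241^32≡905, 241^64≡1279, 241^128≡349, 241^256≡446 (mod 1867).
241^467 = 241^(256+128+64+16+2+1) ≡ 682 (mod 1867).
Check: 682² = 465124 ≡ 241 (mod 1867). The two roots are 682 and 1185.

682, 1185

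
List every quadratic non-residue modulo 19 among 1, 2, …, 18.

Square k = 1,…,9 (k and 19−k give the same square):
1²=1, 2²=4, 3²=9, 4²=16, 5²≡6, 6²≡17, 7²≡11, 8²≡7, 9²≡5 (mod 19).
The residues are {1, 4, 5, 6, 7, 9, 11, 16, 17}; the non-residues are the remaining 9 nonzero classes.

2,3,8,10,12,13,14,15,18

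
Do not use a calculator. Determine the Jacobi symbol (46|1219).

Pull out 2: since 1219 ≡ 3 (mod 8), (2/1219) = -1.
Reciprocity: 23 ≡ 3 and 1219 ≡ 3 (mod 4), so (23/1219) = −(1219/23).
Reduce top mod 23: now compute (0/23).
Top reduces to 0: gcd > 1, so the symbol is 0.

0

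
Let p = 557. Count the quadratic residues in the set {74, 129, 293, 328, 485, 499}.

2

(74/557) = +1 → QR.
(129/557) = -1 → non-residue.
(293/557) = -1 → non-residue.
(328/557) = +1 → QR.
(485/557) = -1 → non-residue.
(499/557) = -1 → non-residue.
Total quadratic residues among the 6: 2.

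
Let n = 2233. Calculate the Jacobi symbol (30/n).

-1

Pull out 2: since 2233 ≡ 1 (mod 8), (2/2233) = +1.
Reciprocity: 15 ≡ 3 and 2233 ≡ 1 (mod 4), so (15/2233) = +(2233/15).
Reduce top mod 15: now compute (13/15).
Reciprocity: 13 ≡ 1 and 15 ≡ 3 (mod 4), so (13/15) = +(15/13).
Reduce top mod 13: now compute (2/13).
Pull out 2: since 13 ≡ 5 (mod 8), (2/13) = -1.
Reached (1/13) = 1. Collecting the sign flips along the way, the symbol is -1.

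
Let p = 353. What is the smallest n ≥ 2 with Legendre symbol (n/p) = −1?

(2/353) = +1, so 2 is a residue.
(3/353) = −1, so 3 is the smallest positive non-residue mod 353.

3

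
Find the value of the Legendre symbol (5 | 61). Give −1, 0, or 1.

Reciprocity: 5 ≡ 1 and 61 ≡ 1 (mod 4), so (5/61) = +(61/5).
Reduce top mod 5: now compute (1/5).
Reached (1/5) = 1. Collecting the sign flips along the way, the symbol is +1.

1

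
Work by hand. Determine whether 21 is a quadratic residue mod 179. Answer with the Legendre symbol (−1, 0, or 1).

Reciprocity: 21 ≡ 1 and 179 ≡ 3 (mod 4), so (21/179) = +(179/21).
Reduce top mod 21: now compute (11/21).
Reciprocity: 11 ≡ 3 and 21 ≡ 1 (mod 4), so (11/21) = +(21/11).
Reduce top mod 11: now compute (10/11).
Pull out 2: since 11 ≡ 3 (mod 8), (2/11) = -1.
Reciprocity: 5 ≡ 1 and 11 ≡ 3 (mod 4), so (5/11) = +(11/5).
Reduce top mod 5: now compute (1/5).
Reached (1/5) = 1. Collecting the sign flips along the way, the symbol is -1.

-1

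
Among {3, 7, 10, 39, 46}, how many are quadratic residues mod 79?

(3/79) = -1 → non-residue.
(7/79) = -1 → non-residue.
(10/79) = +1 → QR.
(39/79) = -1 → non-residue.
(46/79) = +1 → QR.
Total quadratic residues among the 5: 2.

2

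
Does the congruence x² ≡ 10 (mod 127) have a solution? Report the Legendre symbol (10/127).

Pull out 2: since 127 ≡ 7 (mod 8), (2/127) = +1.
Reciprocity: 5 ≡ 1 and 127 ≡ 3 (mod 4), so (5/127) = +(127/5).
Reduce top mod 5: now compute (2/5).
Pull out 2: since 5 ≡ 5 (mod 8), (2/5) = -1.
Reached (1/5) = 1. Collecting the sign flips along the way, the symbol is -1.

-1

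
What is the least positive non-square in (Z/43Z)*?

2

(2/43) = −1, so 2 is the smallest positive non-residue mod 43.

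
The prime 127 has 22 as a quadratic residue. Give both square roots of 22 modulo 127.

28, 99

Since 127 ≡ 3 (mod 4), a square root of 22 is 22^((127+1)/4) = 22^32 mod 127.
Repeated squaring: 22^2≡103, 22^4≡68, 22^8≡52, 22^16≡37, 22^32≡99 (mod 127).
22^32 = 22^(32) ≡ 99 (mod 127).
Check: 99² = 9801 ≡ 22 (mod 127). The two roots are 28 and 99.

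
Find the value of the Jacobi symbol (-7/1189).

-1

First reduce: -7 ≡ 1182 (mod 1189).
Pull out 2: since 1189 ≡ 5 (mod 8), (2/1189) = -1.
Reciprocity: 591 ≡ 3 and 1189 ≡ 1 (mod 4), so (591/1189) = +(1189/591).
Reduce top mod 591: now compute (7/591).
Reciprocity: 7 ≡ 3 and 591 ≡ 3 (mod 4), so (7/591) = −(591/7).
Reduce top mod 7: now compute (3/7).
Reciprocity: 3 ≡ 3 and 7 ≡ 3 (mod 4), so (3/7) = −(7/3).
Reduce top mod 3: now compute (1/3).
Reached (1/3) = 1. Collecting the sign flips along the way, the symbol is -1.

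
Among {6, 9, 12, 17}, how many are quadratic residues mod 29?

(6/29) = +1 → QR.
(9/29) = +1 → QR.
(12/29) = -1 → non-residue.
(17/29) = -1 → non-residue.
Total quadratic residues among the 4: 2.

2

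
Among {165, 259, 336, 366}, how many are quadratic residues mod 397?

(165/397) = -1 → non-residue.
(259/397) = -1 → non-residue.
(336/397) = -1 → non-residue.
(366/397) = +1 → QR.
Total quadratic residues among the 4: 1.

1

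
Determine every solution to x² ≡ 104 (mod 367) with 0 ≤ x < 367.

Since 367 ≡ 3 (mod 4), a square root of 104 is 104^((367+1)/4) = 104^92 mod 367.
Repeated squaring: 104^2≡173, 104^4≡202, 104^8≡67, 104^16≡85, 104^32≡252, 104^64≡13 (mod 367).
104^92 = 104^(64+16+8+4) ≡ 187 (mod 367).
Check: 187² = 34969 ≡ 104 (mod 367). The two roots are 180 and 187.

180, 187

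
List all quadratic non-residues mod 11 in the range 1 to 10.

2, 6, 7, 8, 10

Square k = 1,…,5 (k and 11−k give the same square):
1²=1, 2²=4, 3²=9, 4²≡5, 5²≡3 (mod 11).
The residues are {1, 3, 4, 5, 9}; the non-residues are the remaining 5 nonzero classes.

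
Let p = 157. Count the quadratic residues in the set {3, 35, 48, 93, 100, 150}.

(3/157) = +1 → QR.
(35/157) = +1 → QR.
(48/157) = +1 → QR.
(93/157) = +1 → QR.
(100/157) = +1 → QR.
(150/157) = -1 → non-residue.
Total quadratic residues among the 6: 5.

5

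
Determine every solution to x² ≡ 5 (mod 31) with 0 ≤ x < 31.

Since 31 ≡ 3 (mod 4), a square root of 5 is 5^((31+1)/4) = 5^8 mod 31.
Repeated squaring: 5^2≡25, 5^4≡5, 5^8≡25 (mod 31).
5^8 = 5^(8) ≡ 25 (mod 31).
Check: 25² = 625 ≡ 5 (mod 31). The two roots are 6 and 25.

6, 25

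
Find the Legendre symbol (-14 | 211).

Euler's criterion: (-14/211) ≡ 197^105 (mod 211).
197^2 ≡ 196 (mod 211)
197^4 ≡ 14 (mod 211)
197^8 ≡ 196 (mod 211)
197^16 ≡ 14 (mod 211)
197^32 ≡ 196 (mod 211)
197^64 ≡ 14 (mod 211)
197^105 = 197^(64+32+8+1) ≡ 210 (mod 211).
Result is 210 ≡ −1, so (-14/211) = −1.

-1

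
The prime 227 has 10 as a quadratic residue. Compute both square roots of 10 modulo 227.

64, 163

Since 227 ≡ 3 (mod 4), a square root of 10 is 10^((227+1)/4) = 10^57 mod 227.
Repeated squaring: 10^2≡100, 10^4≡12, 10^8≡144, 10^16≡79, 10^32≡112 (mod 227).
10^57 = 10^(32+16+8+1) ≡ 64 (mod 227).
Check: 64² = 4096 ≡ 10 (mod 227). The two roots are 64 and 163.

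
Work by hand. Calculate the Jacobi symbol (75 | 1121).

Reciprocity: 75 ≡ 3 and 1121 ≡ 1 (mod 4), so (75/1121) = +(1121/75).
Reduce top mod 75: now compute (71/75).
Reciprocity: 71 ≡ 3 and 75 ≡ 3 (mod 4), so (71/75) = −(75/71).
Reduce top mod 71: now compute (4/71).
Pull out 2^2: since 71 ≡ 7 (mod 8), (2/71) = +1, so (2/71)^2 = +1.
Reached (1/71) = 1. Collecting the sign flips along the way, the symbol is -1.

-1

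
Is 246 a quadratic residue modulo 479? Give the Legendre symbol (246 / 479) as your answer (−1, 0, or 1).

Euler's criterion: (246/479) ≡ 246^239 (mod 479).
246^2 ≡ 162 (mod 479)
246^4 ≡ 378 (mod 479)
246^8 ≡ 142 (mod 479)
246^16 ≡ 46 (mod 479)
246^32 ≡ 200 (mod 479)
246^64 ≡ 243 (mod 479)
246^128 ≡ 132 (mod 479)
246^239 = 246^(128+64+32+8+4+2+1) ≡ 478 (mod 479).
Result is 478 ≡ −1, so (246/479) = −1.

-1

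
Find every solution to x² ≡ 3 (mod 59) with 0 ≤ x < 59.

11, 48

Since 59 ≡ 3 (mod 4), a square root of 3 is 3^((59+1)/4) = 3^15 mod 59.
Repeated squaring: 3^2≡9, 3^4≡22, 3^8≡12 (mod 59).
3^15 = 3^(8+4+2+1) ≡ 48 (mod 59).
Check: 48² = 2304 ≡ 3 (mod 59). The two roots are 11 and 48.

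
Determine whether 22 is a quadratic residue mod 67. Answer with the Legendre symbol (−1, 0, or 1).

Pull out 2: since 67 ≡ 3 (mod 8), (2/67) = -1.
Reciprocity: 11 ≡ 3 and 67 ≡ 3 (mod 4), so (11/67) = −(67/11).
Reduce top mod 11: now compute (1/11).
Reached (1/11) = 1. Collecting the sign flips along the way, the symbol is +1.

1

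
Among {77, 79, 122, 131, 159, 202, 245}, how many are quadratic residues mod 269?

(77/269) = -1 → non-residue.
(79/269) = +1 → QR.
(122/269) = -1 → non-residue.
(131/269) = +1 → QR.
(159/269) = -1 → non-residue.
(202/269) = +1 → QR.
(245/269) = +1 → QR.
Total quadratic residues among the 7: 4.

4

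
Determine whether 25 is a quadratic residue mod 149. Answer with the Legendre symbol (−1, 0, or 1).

1

Euler's criterion: (25/149) ≡ 25^74 (mod 149).
25^2 ≡ 29 (mod 149)
25^4 ≡ 96 (mod 149)
25^8 ≡ 127 (mod 149)
25^16 ≡ 37 (mod 149)
25^32 ≡ 28 (mod 149)
25^64 ≡ 39 (mod 149)
25^74 = 25^(64+8+2) ≡ 1 (mod 149).
Result is 1, so (25/149) = 1.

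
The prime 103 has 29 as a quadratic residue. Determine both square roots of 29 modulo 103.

21, 82

Since 103 ≡ 3 (mod 4), a square root of 29 is 29^((103+1)/4) = 29^26 mod 103.
Repeated squaring: 29^2≡17, 29^4≡83, 29^8≡91, 29^16≡41 (mod 103).
29^26 = 29^(16+8+2) ≡ 82 (mod 103).
Check: 82² = 6724 ≡ 29 (mod 103). The two roots are 21 and 82.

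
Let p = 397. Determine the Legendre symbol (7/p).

Reciprocity: 7 ≡ 3 and 397 ≡ 1 (mod 4), so (7/397) = +(397/7).
Reduce top mod 7: now compute (5/7).
Reciprocity: 5 ≡ 1 and 7 ≡ 3 (mod 4), so (5/7) = +(7/5).
Reduce top mod 5: now compute (2/5).
Pull out 2: since 5 ≡ 5 (mod 8), (2/5) = -1.
Reached (1/5) = 1. Collecting the sign flips along the way, the symbol is -1.

-1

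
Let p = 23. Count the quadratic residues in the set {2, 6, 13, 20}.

3

(2/23) = +1 → QR.
(6/23) = +1 → QR.
(13/23) = +1 → QR.
(20/23) = -1 → non-residue.
Total quadratic residues among the 4: 3.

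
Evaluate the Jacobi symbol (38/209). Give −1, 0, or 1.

0

Pull out 2: since 209 ≡ 1 (mod 8), (2/209) = +1.
Reciprocity: 19 ≡ 3 and 209 ≡ 1 (mod 4), so (19/209) = +(209/19).
Reduce top mod 19: now compute (0/19).
Top reduces to 0: gcd > 1, so the symbol is 0.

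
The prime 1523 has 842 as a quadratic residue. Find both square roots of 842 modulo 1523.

Since 1523 ≡ 3 (mod 4), a square root of 842 is 842^((1523+1)/4) = 842^381 mod 1523.
Repeated squaring: 842^2≡769, 842^4≡437, 842^8≡594, 842^16≡1023, 842^32≡228, 842^64≡202, 842^128≡1206, 842^256≡1494 (mod 1523).
842^381 = 842^(256+64+32+16+8+4+1) ≡ 451 (mod 1523).
Check: 451² = 203401 ≡ 842 (mod 1523). The two roots are 451 and 1072.

451, 1072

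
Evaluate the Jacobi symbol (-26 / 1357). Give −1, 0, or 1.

1

First reduce: -26 ≡ 1331 (mod 1357).
Reciprocity: 1331 ≡ 3 and 1357 ≡ 1 (mod 4), so (1331/1357) = +(1357/1331).
Reduce top mod 1331: now compute (26/1331).
Pull out 2: since 1331 ≡ 3 (mod 8), (2/1331) = -1.
Reciprocity: 13 ≡ 1 and 1331 ≡ 3 (mod 4), so (13/1331) = +(1331/13).
Reduce top mod 13: now compute (5/13).
Reciprocity: 5 ≡ 1 and 13 ≡ 1 (mod 4), so (5/13) = +(13/5).
Reduce top mod 5: now compute (3/5).
Reciprocity: 3 ≡ 3 and 5 ≡ 1 (mod 4), so (3/5) = +(5/3).
Reduce top mod 3: now compute (2/3).
Pull out 2: since 3 ≡ 3 (mod 8), (2/3) = -1.
Reached (1/3) = 1. Collecting the sign flips along the way, the symbol is +1.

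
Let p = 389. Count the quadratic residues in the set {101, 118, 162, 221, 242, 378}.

(101/389) = -1 → non-residue.
(118/389) = -1 → non-residue.
(162/389) = -1 → non-residue.
(221/389) = +1 → QR.
(242/389) = -1 → non-residue.
(378/389) = +1 → QR.
Total quadratic residues among the 6: 2.

2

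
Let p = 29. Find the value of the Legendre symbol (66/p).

Euler's criterion: (66/29) ≡ 8^14 (mod 29).
8^2 ≡ 6 (mod 29)
8^4 ≡ 7 (mod 29)
8^8 ≡ 20 (mod 29)
8^14 = 8^(8+4+2) ≡ 28 (mod 29).
Result is 28 ≡ −1, so (66/29) = −1.

-1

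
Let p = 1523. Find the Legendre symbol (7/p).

-1

Reciprocity: 7 ≡ 3 and 1523 ≡ 3 (mod 4), so (7/1523) = −(1523/7).
Reduce top mod 7: now compute (4/7).
Pull out 2^2: since 7 ≡ 7 (mod 8), (2/7) = +1, so (2/7)^2 = +1.
Reached (1/7) = 1. Collecting the sign flips along the way, the symbol is -1.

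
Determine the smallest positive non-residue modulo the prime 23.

5

(2/23) = +1, so 2 is a residue.
(3/23) = +1, so 3 is a residue.
(4/23) = +1, so 4 is a residue.
(5/23) = −1, so 5 is the smallest positive non-residue mod 23.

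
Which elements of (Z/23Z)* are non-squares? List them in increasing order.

Square k = 1,…,11 (k and 23−k give the same square):
1²=1, 2²=4, 3²=9, 4²=16, 5²≡2, 6²≡13, 7²≡3, 8²≡18, 9²≡12, 10²≡8, 11²≡6 (mod 23).
The residues are {1, 2, 3, 4, 6, 8, 9, 12, 13, 16, 18}; the non-residues are the remaining 11 nonzero classes.

5, 7, 10, 11, 14, 15, 17, 19, 20, 21, 22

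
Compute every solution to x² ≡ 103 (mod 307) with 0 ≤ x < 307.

32, 275

Since 307 ≡ 3 (mod 4), a square root of 103 is 103^((307+1)/4) = 103^77 mod 307.
Repeated squaring: 103^2≡171, 103^4≡76, 103^8≡250, 103^16≡179, 103^32≡113, 103^64≡182 (mod 307).
103^77 = 103^(64+8+4+1) ≡ 275 (mod 307).
Check: 275² = 75625 ≡ 103 (mod 307). The two roots are 32 and 275.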